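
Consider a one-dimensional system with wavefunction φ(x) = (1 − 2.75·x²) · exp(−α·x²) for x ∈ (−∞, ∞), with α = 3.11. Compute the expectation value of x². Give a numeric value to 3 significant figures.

0.0464

⟨x²⟩ = ∫ x²·|φ|² dx / ∫|φ|² dx (integrals over the domain).
Expand each integrand as polynomial × e^(−2αx²) and use ∫x^(2j)·e^(−2αx²) dx = (2j−1)!!/(4α)^j · √(π/(2α)), odd powers → 0; here √(π/(2α)) = 0.71069.
State is unnormalized: ∫|φ|² dx = 0.50067, and ∫φ*·x²·φ dx = 0.023232, so ⟨x²⟩ = 0.023232 / 0.50067.
⟨x²⟩ = 0.046402.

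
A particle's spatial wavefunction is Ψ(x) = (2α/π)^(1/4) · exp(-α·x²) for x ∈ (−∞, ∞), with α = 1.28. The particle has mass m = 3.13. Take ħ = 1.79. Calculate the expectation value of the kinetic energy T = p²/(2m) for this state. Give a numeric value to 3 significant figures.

0.655

T = −(ħ²/2m) d²/dx², so ⟨T⟩ = −(ħ²/2m) ∫ Ψ*·Ψ'' dx; with m = 3.13.
Gaussian moments: ∫x^(2j)·e^(−2αx²) dx = (2j−1)!!/(4α)^j · √(π/(2α)), odd powers integrate to 0; here √(π/(2α)) = 1.1078. Derivatives: d/dx e^(−αx²) = −2αx·e^(−αx²), d²/dx² e^(−αx²) = (4α²x² − 2α)·e^(−αx²).
⟨T⟩ = 0.65515.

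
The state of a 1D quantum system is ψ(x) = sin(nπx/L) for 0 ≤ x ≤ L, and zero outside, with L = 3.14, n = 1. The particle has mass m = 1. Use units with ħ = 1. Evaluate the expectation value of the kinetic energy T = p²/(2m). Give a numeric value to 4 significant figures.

0.5005

T = −(ħ²/2m) d²/dx², so ⟨T⟩ = −(ħ²/2m) ∫ ψ*·ψ'' dx / ∫|ψ|² dx; with m = 1.
d/dx sin(nπx/L) = (nπ/L)·cos(nπx/L) and d²/dx² sin(nπx/L) = −(nπ/L)²·sin(nπx/L); on 0 ≤ x ≤ L, ∫sin²(nπx/L) dx = L/2 and ∫sin(nπx/L)·cos(nπx/L) dx = 0.
State is unnormalized: ∫|ψ|² dx = 1.5700, and ∫ψ*·(−ħ²/2m · ψ'') dx = 0.78580, so ⟨T⟩ = 0.78580 / 1.5700.
⟨T⟩ = 0.50051.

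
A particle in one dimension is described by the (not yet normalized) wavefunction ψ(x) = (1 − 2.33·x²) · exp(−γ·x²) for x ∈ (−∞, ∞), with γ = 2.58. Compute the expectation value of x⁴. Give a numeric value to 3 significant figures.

⟨x⁴⟩ = ∫ x⁴·|ψ|² dx / ∫|ψ|² dx (integrals over the domain).
Expand each integrand as polynomial × e^(−2γx²) and use ∫x^(2j)·e^(−2γx²) dx = (2j−1)!!/(4γ)^j · √(π/(2γ)), odd powers → 0; here √(π/(2γ)) = 0.78028.
State is unnormalized: ∫|ψ|² dx = 0.54727, and ∫ψ*·x⁴·ψ dx = 0.011569, so ⟨x⁴⟩ = 0.011569 / 0.54727.
⟨x⁴⟩ = 0.021139.

0.0211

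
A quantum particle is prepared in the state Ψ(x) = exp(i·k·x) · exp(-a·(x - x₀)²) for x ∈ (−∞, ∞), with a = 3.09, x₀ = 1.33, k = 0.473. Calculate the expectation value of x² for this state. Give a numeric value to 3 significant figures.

1.85

⟨x²⟩ = ∫ x²·|Ψ|² dx / ∫|Ψ|² dx (integrals over the domain).
Gaussian moments (u = x − x₀): ∫u^(2j)·e^(−2au²) du = (2j−1)!!/(4a)^j · √(π/(2a)), odd powers integrate to 0; here √(π/(2a)) = 0.71299.
State is unnormalized: ∫|Ψ|² dx = 0.71299, and ∫Ψ*·x²·Ψ dx = 1.3189, so ⟨x²⟩ = 1.3189 / 0.71299.
⟨x²⟩ = 1.8498.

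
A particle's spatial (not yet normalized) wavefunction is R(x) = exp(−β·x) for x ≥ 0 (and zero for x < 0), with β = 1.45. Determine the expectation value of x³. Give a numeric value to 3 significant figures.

0.246

⟨x³⟩ = ∫ x³·|R|² dx / ∫|R|² dx (integrals over the domain).
Every integrand reduces to terms xʲ·e^(−2βx) on [0, ∞); use ∫₀^∞ xʲ·e^(−2βx) dx = j!/(2β)^(j+1).
State is unnormalized: ∫|R|² dx = 0.34483, and ∫R*·x³·R dx = 0.084832, so ⟨x³⟩ = 0.084832 / 0.34483.
⟨x³⟩ = 0.24601.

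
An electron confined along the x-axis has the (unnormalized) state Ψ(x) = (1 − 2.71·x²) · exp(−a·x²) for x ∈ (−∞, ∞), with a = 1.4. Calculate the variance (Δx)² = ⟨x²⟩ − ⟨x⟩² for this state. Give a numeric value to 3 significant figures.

Compute ⟨x⟩ and ⟨x²⟩ separately, then (Δx)² = ⟨x²⟩ − ⟨x⟩².
Expand each integrand as polynomial × e^(−2ax²) and use ∫x^(2j)·e^(−2ax²) dx = (2j−1)!!/(4a)^j · √(π/(2a)), odd powers → 0; here √(π/(2a)) = 1.0592.
Normalization: ∫|Ψ|² dx = 0.77823.
⟨x⟩ = 0.0000 and ⟨x²⟩ = 0.39113.
(Δx)² = 0.39113 − (0.0000)² = 0.39113.

0.391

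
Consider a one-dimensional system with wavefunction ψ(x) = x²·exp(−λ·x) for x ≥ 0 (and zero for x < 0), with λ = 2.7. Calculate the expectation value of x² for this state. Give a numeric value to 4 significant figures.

1.029

⟨x²⟩ = ∫ x²·|ψ|² dx / ∫|ψ|² dx (integrals over the domain).
Every integrand reduces to terms xʲ·e^(−2λx) on [0, ∞); use ∫₀^∞ xʲ·e^(−2λx) dx = j!/(2λ)^(j+1).
State is unnormalized: ∫|ψ|² dx = 0.0052269, and ∫ψ*·x²·ψ dx = 0.0053774, so ⟨x²⟩ = 0.0053774 / 0.0052269.
⟨x²⟩ = 1.0288.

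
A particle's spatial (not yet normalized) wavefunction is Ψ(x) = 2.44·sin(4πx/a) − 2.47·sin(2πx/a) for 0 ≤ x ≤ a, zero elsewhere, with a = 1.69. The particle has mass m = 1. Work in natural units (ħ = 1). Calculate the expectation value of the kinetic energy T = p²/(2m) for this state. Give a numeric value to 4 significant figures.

17.15

T = −(ħ²/2m) d²/dx², so ⟨T⟩ = −(ħ²/2m) ∫ Ψ*·Ψ'' dx / ∫|Ψ|² dx; with m = 1.
d²/dx² sin(jπx/a) = −(jπ/a)²·sin(jπx/a); on 0 ≤ x ≤ a, ∫sin²(jπx/a) dx = a/2 and ∫sin(jπx/a)·sin(lπx/a) dx = 0 for j ≠ l, so only diagonal terms survive in ∫|Ψ|² and ∫Ψ·Ψ″; ∫Ψ·Ψ′ dx = [Ψ²/2] between the walls = 0.
State is unnormalized: ∫|Ψ|² dx = 10.186, and ∫Ψ*·(−ħ²/2m · Ψ'') dx = 174.71, so ⟨T⟩ = 174.71 / 10.186.
⟨T⟩ = 17.151.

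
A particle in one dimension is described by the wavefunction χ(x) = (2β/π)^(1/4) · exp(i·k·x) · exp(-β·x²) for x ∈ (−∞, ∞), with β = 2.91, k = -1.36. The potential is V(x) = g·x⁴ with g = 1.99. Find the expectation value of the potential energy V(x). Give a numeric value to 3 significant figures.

⟨V⟩ = ∫ V(x)·|χ|² dx.
Gaussian moments: ∫x^(2j)·e^(−2βx²) dx = (2j−1)!!/(4β)^j · √(π/(2β)), odd powers integrate to 0; here √(π/(2β)) = 0.73471.
⟨V⟩ = 0.044062.

0.0441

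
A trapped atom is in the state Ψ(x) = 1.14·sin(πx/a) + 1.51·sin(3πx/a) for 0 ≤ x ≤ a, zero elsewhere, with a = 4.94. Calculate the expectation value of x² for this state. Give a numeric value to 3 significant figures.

⟨x²⟩ = ∫ x²·|Ψ|² dx / ∫|Ψ|² dx (integrals over the domain).
On 0 ≤ x ≤ a (j ≠ l): ∫sin²(jπx/a) dx = a/2, ∫sin(jπx/a)·sin(lπx/a) dx = 0; diagonal moments ∫x·sin²(jπx/a) dx = a²/4, ∫x²·sin²(jπx/a) dx = a³·(1/6 − 1/(4j²π²)); cross terms ∫x·sin(jπx/a)·sin(lπx/a) dx = 0 for j + l even and −4jla²/(π²(j² − l²)²) for j + l odd, ∫x²·sin(jπx/a)·sin(lπx/a) dx = (−1)^(j+l)·4jla³/(π²(j² − l²)²); higher powers the same way via product-to-sum and parts.
State is unnormalized: ∫|Ψ|² dx = 8.8419, and ∫Ψ*·x²·Ψ dx = 75.067, so ⟨x²⟩ = 75.067 / 8.8419.
⟨x²⟩ = 8.4900.

8.49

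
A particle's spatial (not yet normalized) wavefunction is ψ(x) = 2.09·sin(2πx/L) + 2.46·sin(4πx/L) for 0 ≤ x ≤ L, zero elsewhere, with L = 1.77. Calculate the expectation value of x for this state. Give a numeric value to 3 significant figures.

⟨x⟩ = ∫ x·|ψ|² dx / ∫|ψ|² dx (integrals over the domain).
On 0 ≤ x ≤ L (j ≠ l): ∫sin²(jπx/L) dx = L/2, ∫sin(jπx/L)·sin(lπx/L) dx = 0; diagonal moments ∫x·sin²(jπx/L) dx = L²/4, ∫x²·sin²(jπx/L) dx = L³·(1/6 − 1/(4j²π²)); cross terms ∫x·sin(jπx/L)·sin(lπx/L) dx = 0 for j + l even and −4jlL²/(π²(j² − l²)²) for j + l odd, ∫x²·sin(jπx/L)·sin(lπx/L) dx = (−1)^(j+l)·4jlL³/(π²(j² − l²)²); higher powers the same way via product-to-sum and parts.
State is unnormalized: ∫|ψ|² dx = 9.2214, and ∫ψ*·x·ψ dx = 8.1610, so ⟨x⟩ = 8.1610 / 9.2214.
⟨x⟩ = 0.88500.

0.885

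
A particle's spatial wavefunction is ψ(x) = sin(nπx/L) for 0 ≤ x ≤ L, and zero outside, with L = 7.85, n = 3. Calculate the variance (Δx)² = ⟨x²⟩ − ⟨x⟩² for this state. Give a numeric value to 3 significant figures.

4.79

Compute ⟨x⟩ and ⟨x²⟩ separately, then (Δx)² = ⟨x²⟩ − ⟨x⟩².
With sin²θ = (1 − cos2θ)/2 on 0 ≤ x ≤ L: ∫sin²(nπx/L) dx = L/2, ∫x·sin²(nπx/L) dx = L²/4, ∫x²·sin²(nπx/L) dx = L³·(1/6 − 1/(4n²π²)); higher powers xᵏ the same way, integrating xᵏ·cos(2nπx/L) by parts.
Normalization: ∫|ψ|² dx = 3.9250.
⟨x⟩ = 3.9250 and ⟨x²⟩ = 20.194.
(Δx)² = 20.194 − (3.9250)² = 4.7883.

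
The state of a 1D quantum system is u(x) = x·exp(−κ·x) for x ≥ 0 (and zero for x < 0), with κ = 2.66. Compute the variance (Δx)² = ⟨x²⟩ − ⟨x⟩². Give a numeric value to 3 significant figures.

0.106

Compute ⟨x⟩ and ⟨x²⟩ separately, then (Δx)² = ⟨x²⟩ − ⟨x⟩².
Every integrand reduces to terms xʲ·e^(−2κx) on [0, ∞); use ∫₀^∞ xʲ·e^(−2κx) dx = j!/(2κ)^(j+1).
Normalization: ∫|u|² dx = 0.013283.
⟨x⟩ = 0.56391 and ⟨x²⟩ = 0.42399.
(Δx)² = 0.42399 − (0.56391)² = 0.10600.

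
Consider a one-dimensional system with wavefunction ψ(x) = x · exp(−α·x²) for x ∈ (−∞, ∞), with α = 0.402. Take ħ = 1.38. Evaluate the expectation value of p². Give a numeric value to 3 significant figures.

2.30

p² ψ = −ħ² d²ψ/dx²; ⟨p²⟩ = −ħ² ∫ ψ*·ψ'' dx / ∫|ψ|² dx.
Expand each integrand as polynomial × e^(−2αx²) and use ∫x^(2j)·e^(−2αx²) dx = (2j−1)!!/(4α)^j · √(π/(2α)), odd powers → 0; here √(π/(2α)) = 1.9767. Differentiate with the product rule, d/dx e^(−αx²) = −2αx·e^(−αx²).
State is unnormalized: ∫|ψ|² dx = 1.2293, and ∫ψ*·(−ħ² ψ'') dx = 2.8234, so ⟨p²⟩ = 2.8234 / 1.2293.
⟨p²⟩ = 2.2967.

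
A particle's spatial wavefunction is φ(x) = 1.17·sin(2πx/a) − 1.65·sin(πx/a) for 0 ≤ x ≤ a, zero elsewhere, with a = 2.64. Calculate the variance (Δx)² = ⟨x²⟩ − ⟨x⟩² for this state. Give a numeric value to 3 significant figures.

0.115

Compute ⟨x⟩ and ⟨x²⟩ separately, then (Δx)² = ⟨x²⟩ − ⟨x⟩².
On 0 ≤ x ≤ a (j ≠ l): ∫sin²(jπx/a) dx = a/2, ∫sin(jπx/a)·sin(lπx/a) dx = 0; diagonal moments ∫x·sin²(jπx/a) dx = a²/4, ∫x²·sin²(jπx/a) dx = a³·(1/6 − 1/(4j²π²)); cross terms ∫x·sin(jπx/a)·sin(lπx/a) dx = 0 for j + l even and −4jla²/(π²(j² − l²)²) for j + l odd, ∫x²·sin(jπx/a)·sin(lπx/a) dx = (−1)^(j+l)·4jla³/(π²(j² − l²)²); higher powers the same way via product-to-sum and parts.
Normalization: ∫|φ|² dx = 5.4006.
⟨x⟩ = 1.7688 and ⟨x²⟩ = 3.2434.
(Δx)² = 3.2434 − (1.7688)² = 0.11494.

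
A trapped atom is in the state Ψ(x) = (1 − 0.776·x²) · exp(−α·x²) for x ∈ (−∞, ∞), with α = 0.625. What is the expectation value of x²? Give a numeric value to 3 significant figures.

0.349

⟨x²⟩ = ∫ x²·|Ψ|² dx / ∫|Ψ|² dx (integrals over the domain).
Expand each integrand as polynomial × e^(−2αx²) and use ∫x^(2j)·e^(−2αx²) dx = (2j−1)!!/(4α)^j · √(π/(2α)), odd powers → 0; here √(π/(2α)) = 1.5853.
State is unnormalized: ∫|Ψ|² dx = 1.0594, and ∫Ψ*·x²·Ψ dx = 0.36959, so ⟨x²⟩ = 0.36959 / 1.0594.
⟨x²⟩ = 0.34887.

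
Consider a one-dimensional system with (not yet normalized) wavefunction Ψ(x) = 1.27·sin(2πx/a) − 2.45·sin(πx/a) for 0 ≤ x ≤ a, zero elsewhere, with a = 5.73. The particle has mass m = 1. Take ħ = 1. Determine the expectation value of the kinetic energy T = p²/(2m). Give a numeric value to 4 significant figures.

T = −(ħ²/2m) d²/dx², so ⟨T⟩ = −(ħ²/2m) ∫ Ψ*·Ψ'' dx / ∫|Ψ|² dx; with m = 1.
d²/dx² sin(jπx/a) = −(jπ/a)²·sin(jπx/a); on 0 ≤ x ≤ a, ∫sin²(jπx/a) dx = a/2 and ∫sin(jπx/a)·sin(lπx/a) dx = 0 for j ≠ l, so only diagonal terms survive in ∫|Ψ|² and ∫Ψ·Ψ″; ∫Ψ·Ψ′ dx = [Ψ²/2] between the walls = 0.
State is unnormalized: ∫|Ψ|² dx = 21.818, and ∫Ψ*·(−ħ²/2m · Ψ'') dx = 5.3629, so ⟨T⟩ = 5.3629 / 21.818.
⟨T⟩ = 0.24580.

0.2458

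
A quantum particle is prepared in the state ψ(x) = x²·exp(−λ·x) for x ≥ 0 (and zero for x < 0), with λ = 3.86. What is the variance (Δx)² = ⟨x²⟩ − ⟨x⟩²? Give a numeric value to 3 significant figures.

0.0839

Compute ⟨x⟩ and ⟨x²⟩ separately, then (Δx)² = ⟨x²⟩ − ⟨x⟩².
Every integrand reduces to terms xʲ·e^(−2λx) on [0, ∞); use ∫₀^∞ xʲ·e^(−2λx) dx = j!/(2λ)^(j+1).
Normalization: ∫|ψ|² dx = 0.00087524.
⟨x⟩ = 0.64767 and ⟨x²⟩ = 0.50337.
(Δx)² = 0.50337 − (0.64767)² = 0.083895.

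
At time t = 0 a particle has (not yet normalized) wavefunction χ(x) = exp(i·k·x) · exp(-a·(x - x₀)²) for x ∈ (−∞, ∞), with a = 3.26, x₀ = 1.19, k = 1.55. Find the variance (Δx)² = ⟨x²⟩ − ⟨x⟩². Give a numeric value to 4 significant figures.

0.07669

Compute ⟨x⟩ and ⟨x²⟩ separately, then (Δx)² = ⟨x²⟩ − ⟨x⟩².
Gaussian moments (u = x − x₀): ∫u^(2j)·e^(−2au²) du = (2j−1)!!/(4a)^j · √(π/(2a)), odd powers integrate to 0; here √(π/(2a)) = 0.69415.
Normalization: ∫|χ|² dx = 0.69415.
⟨x⟩ = 1.1900 and ⟨x²⟩ = 1.4928.
(Δx)² = 1.4928 − (1.1900)² = 0.076687.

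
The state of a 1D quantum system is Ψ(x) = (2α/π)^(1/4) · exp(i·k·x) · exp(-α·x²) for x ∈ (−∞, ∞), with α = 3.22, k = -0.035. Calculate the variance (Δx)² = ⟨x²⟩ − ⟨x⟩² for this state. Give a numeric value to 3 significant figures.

0.0776

Compute ⟨x⟩ and ⟨x²⟩ separately, then (Δx)² = ⟨x²⟩ − ⟨x⟩².
Gaussian moments: ∫x^(2j)·e^(−2αx²) dx = (2j−1)!!/(4α)^j · √(π/(2α)), odd powers integrate to 0; here √(π/(2α)) = 0.69844.
⟨x⟩ = 0.0000 and ⟨x²⟩ = 0.077640.
(Δx)² = 0.077640 − (0.0000)² = 0.077640.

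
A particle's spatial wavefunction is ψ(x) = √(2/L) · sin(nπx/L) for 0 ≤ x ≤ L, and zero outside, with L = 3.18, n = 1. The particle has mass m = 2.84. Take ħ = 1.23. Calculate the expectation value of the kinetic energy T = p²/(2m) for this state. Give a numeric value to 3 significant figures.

T = −(ħ²/2m) d²/dx², so ⟨T⟩ = −(ħ²/2m) ∫ ψ*·ψ'' dx; with m = 2.84.
d/dx sin(nπx/L) = (nπ/L)·cos(nπx/L) and d²/dx² sin(nπx/L) = −(nπ/L)²·sin(nπx/L); on 0 ≤ x ≤ L, ∫sin²(nπx/L) dx = L/2 and ∫sin(nπx/L)·cos(nπx/L) dx = 0.
⟨T⟩ = 0.25996.

0.260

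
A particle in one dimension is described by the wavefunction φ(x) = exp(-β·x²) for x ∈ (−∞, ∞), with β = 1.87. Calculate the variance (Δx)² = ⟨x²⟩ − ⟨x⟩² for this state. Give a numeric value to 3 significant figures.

0.134

Compute ⟨x⟩ and ⟨x²⟩ separately, then (Δx)² = ⟨x²⟩ − ⟨x⟩².
Gaussian moments: ∫x^(2j)·e^(−2βx²) dx = (2j−1)!!/(4β)^j · √(π/(2β)), odd powers integrate to 0; here √(π/(2β)) = 0.91651.
Normalization: ∫|φ|² dx = 0.91651.
⟨x⟩ = 0.0000 and ⟨x²⟩ = 0.13369.
(Δx)² = 0.13369 − (0.0000)² = 0.13369.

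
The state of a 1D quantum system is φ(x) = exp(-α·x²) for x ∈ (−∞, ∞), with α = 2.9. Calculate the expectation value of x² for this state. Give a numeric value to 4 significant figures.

⟨x²⟩ = ∫ x²·|φ|² dx / ∫|φ|² dx (integrals over the domain).
Gaussian moments: ∫x^(2j)·e^(−2αx²) dx = (2j−1)!!/(4α)^j · √(π/(2α)), odd powers integrate to 0; here √(π/(2α)) = 0.73597.
State is unnormalized: ∫|φ|² dx = 0.73597, and ∫φ*·x²·φ dx = 0.063446, so ⟨x²⟩ = 0.063446 / 0.73597.
⟨x²⟩ = 0.086207.

0.08621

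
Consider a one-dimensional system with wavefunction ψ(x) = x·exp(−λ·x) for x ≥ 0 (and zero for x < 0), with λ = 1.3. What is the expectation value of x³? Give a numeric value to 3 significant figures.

3.41

⟨x³⟩ = ∫ x³·|ψ|² dx / ∫|ψ|² dx (integrals over the domain).
Every integrand reduces to terms xʲ·e^(−2λx) on [0, ∞); use ∫₀^∞ xʲ·e^(−2λx) dx = j!/(2λ)^(j+1).
State is unnormalized: ∫|ψ|² dx = 0.11379, and ∫ψ*·x³·ψ dx = 0.38846, so ⟨x³⟩ = 0.38846 / 0.11379.
⟨x³⟩ = 3.4137.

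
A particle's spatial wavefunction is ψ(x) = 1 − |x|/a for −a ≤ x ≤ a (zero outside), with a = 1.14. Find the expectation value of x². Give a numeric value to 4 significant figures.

0.1300

⟨x²⟩ = ∫ x²·|ψ|² dx / ∫|ψ|² dx (integrals over the domain).
ψ is even, so ∫ over [−a, a] = 2∫₀ᵃ with ψ = 1 − x/a there: ∫₀ᵃ (1 − x/a)² dx = a/3, ∫₀ᵃ x²(1 − x/a)² dx = a³/30, ∫₀ᵃ x⁴(1 − x/a)² dx = a⁵/105.
State is unnormalized: ∫|ψ|² dx = 0.76000, and ∫ψ*·x²·ψ dx = 0.098770, so ⟨x²⟩ = 0.098770 / 0.76000.
⟨x²⟩ = 0.12996.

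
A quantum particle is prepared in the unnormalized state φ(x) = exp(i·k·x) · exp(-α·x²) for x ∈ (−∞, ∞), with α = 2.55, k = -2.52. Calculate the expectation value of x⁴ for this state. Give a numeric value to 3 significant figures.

⟨x⁴⟩ = ∫ x⁴·|φ|² dx / ∫|φ|² dx (integrals over the domain).
Gaussian moments: ∫x^(2j)·e^(−2αx²) dx = (2j−1)!!/(4α)^j · √(π/(2α)), odd powers integrate to 0; here √(π/(2α)) = 0.78486.
State is unnormalized: ∫|φ|² dx = 0.78486, and ∫φ*·x⁴·φ dx = 0.022631, so ⟨x⁴⟩ = 0.022631 / 0.78486.
⟨x⁴⟩ = 0.028835.

0.0288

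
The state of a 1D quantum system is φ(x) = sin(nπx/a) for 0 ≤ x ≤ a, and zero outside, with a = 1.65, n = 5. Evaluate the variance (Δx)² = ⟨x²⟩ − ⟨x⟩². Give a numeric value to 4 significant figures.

Compute ⟨x⟩ and ⟨x²⟩ separately, then (Δx)² = ⟨x²⟩ − ⟨x⟩².
With sin²θ = (1 − cos2θ)/2 on 0 ≤ x ≤ a: ∫sin²(nπx/a) dx = a/2, ∫x·sin²(nπx/a) dx = a²/4, ∫x²·sin²(nπx/a) dx = a³·(1/6 − 1/(4n²π²)); higher powers xᵏ the same way, integrating xᵏ·cos(2nπx/a) by parts.
Normalization: ∫|φ|² dx = 0.82500.
⟨x⟩ = 0.82500 and ⟨x²⟩ = 0.90198.
(Δx)² = 0.90198 − (0.82500)² = 0.22136.

0.2214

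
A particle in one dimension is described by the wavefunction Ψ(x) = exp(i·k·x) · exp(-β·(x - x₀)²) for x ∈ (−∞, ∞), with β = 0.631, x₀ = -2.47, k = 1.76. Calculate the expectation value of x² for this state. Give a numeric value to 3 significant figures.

6.50

⟨x²⟩ = ∫ x²·|Ψ|² dx / ∫|Ψ|² dx (integrals over the domain).
Gaussian moments (u = x − x₀): ∫u^(2j)·e^(−2βu²) du = (2j−1)!!/(4β)^j · √(π/(2β)), odd powers integrate to 0; here √(π/(2β)) = 1.5778.
State is unnormalized: ∫|Ψ|² dx = 1.5778, and ∫Ψ*·x²·Ψ dx = 10.251, so ⟨x²⟩ = 10.251 / 1.5778.
⟨x²⟩ = 6.4971.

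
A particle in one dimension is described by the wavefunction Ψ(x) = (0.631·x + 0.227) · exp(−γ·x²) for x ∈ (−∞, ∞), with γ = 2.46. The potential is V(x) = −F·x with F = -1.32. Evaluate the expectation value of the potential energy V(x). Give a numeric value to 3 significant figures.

⟨V⟩ = ∫ V(x)·|Ψ|² dx / ∫|Ψ|² dx.
Expand each integrand as polynomial × e^(−2γx²) and use ∫x^(2j)·e^(−2γx²) dx = (2j−1)!!/(4γ)^j · √(π/(2γ)), odd powers → 0; here √(π/(2γ)) = 0.79908.
State is unnormalized: ∫|Ψ|² dx = 0.073510, and ∫Ψ*·V(x)·Ψ dx = 0.030708, so ⟨V⟩ = 0.030708 / 0.073510.
⟨V⟩ = 0.41775.

0.418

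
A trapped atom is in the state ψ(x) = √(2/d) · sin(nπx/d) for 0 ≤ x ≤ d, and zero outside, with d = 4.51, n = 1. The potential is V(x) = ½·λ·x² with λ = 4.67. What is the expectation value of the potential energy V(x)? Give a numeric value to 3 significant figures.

13.4

⟨V⟩ = ∫ V(x)·|ψ|² dx.
With sin²θ = (1 − cos2θ)/2 on 0 ≤ x ≤ d: ∫sin²(nπx/d) dx = d/2, ∫x·sin²(nπx/d) dx = d²/4, ∫x²·sin²(nπx/d) dx = d³·(1/6 − 1/(4n²π²)); higher powers xᵏ the same way, integrating xᵏ·cos(2nπx/d) by parts.
⟨V⟩ = 13.425.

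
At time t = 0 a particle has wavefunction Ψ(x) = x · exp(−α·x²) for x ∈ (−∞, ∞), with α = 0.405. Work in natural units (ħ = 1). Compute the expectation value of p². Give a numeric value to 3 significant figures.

1.22

p² Ψ = −ħ² d²Ψ/dx²; ⟨p²⟩ = −ħ² ∫ Ψ*·Ψ'' dx / ∫|Ψ|² dx.
Expand each integrand as polynomial × e^(−2αx²) and use ∫x^(2j)·e^(−2αx²) dx = (2j−1)!!/(4α)^j · √(π/(2α)), odd powers → 0; here √(π/(2α)) = 1.9694. Differentiate with the product rule, d/dx e^(−αx²) = −2αx·e^(−αx²).
State is unnormalized: ∫|Ψ|² dx = 1.2157, and ∫Ψ*·(−ħ² Ψ'') dx = 1.4770, so ⟨p²⟩ = 1.4770 / 1.2157.
⟨p²⟩ = 1.2150.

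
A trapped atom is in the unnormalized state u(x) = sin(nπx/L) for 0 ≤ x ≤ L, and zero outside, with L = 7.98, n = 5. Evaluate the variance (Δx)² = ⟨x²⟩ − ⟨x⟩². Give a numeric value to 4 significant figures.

Compute ⟨x⟩ and ⟨x²⟩ separately, then (Δx)² = ⟨x²⟩ − ⟨x⟩².
With sin²θ = (1 − cos2θ)/2 on 0 ≤ x ≤ L: ∫sin²(nπx/L) dx = L/2, ∫x·sin²(nπx/L) dx = L²/4, ∫x²·sin²(nπx/L) dx = L³·(1/6 − 1/(4n²π²)); higher powers xᵏ the same way, integrating xᵏ·cos(2nπx/L) by parts.
Normalization: ∫|u|² dx = 3.9900.
⟨x⟩ = 3.9900 and ⟨x²⟩ = 21.098.
(Δx)² = 21.098 − (3.9900)² = 5.1777.

5.178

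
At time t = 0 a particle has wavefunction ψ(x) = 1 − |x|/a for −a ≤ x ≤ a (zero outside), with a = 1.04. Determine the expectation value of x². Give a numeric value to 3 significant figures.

⟨x²⟩ = ∫ x²·|ψ|² dx / ∫|ψ|² dx (integrals over the domain).
ψ is even, so ∫ over [−a, a] = 2∫₀ᵃ with ψ = 1 − x/a there: ∫₀ᵃ (1 − x/a)² dx = a/3, ∫₀ᵃ x²(1 − x/a)² dx = a³/30, ∫₀ᵃ x⁴(1 − x/a)² dx = a⁵/105.
State is unnormalized: ∫|ψ|² dx = 0.69333, and ∫ψ*·x²·ψ dx = 0.074991, so ⟨x²⟩ = 0.074991 / 0.69333.
⟨x²⟩ = 0.10816.

0.108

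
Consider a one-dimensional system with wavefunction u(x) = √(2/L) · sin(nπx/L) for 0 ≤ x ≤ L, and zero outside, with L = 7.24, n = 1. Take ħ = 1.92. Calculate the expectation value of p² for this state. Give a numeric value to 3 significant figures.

p² u = −ħ² d²u/dx²; ⟨p²⟩ = −ħ² ∫ u*·u'' dx.
d/dx sin(nπx/L) = (nπ/L)·cos(nπx/L) and d²/dx² sin(nπx/L) = −(nπ/L)²·sin(nπx/L); on 0 ≤ x ≤ L, ∫sin²(nπx/L) dx = L/2 and ∫sin(nπx/L)·cos(nπx/L) dx = 0.
⟨p²⟩ = 0.69410.

0.694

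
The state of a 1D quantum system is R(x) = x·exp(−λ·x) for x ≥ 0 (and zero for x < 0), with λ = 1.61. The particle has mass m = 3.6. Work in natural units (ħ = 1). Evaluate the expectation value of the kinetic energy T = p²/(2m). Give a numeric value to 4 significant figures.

T = −(ħ²/2m) d²/dx², so ⟨T⟩ = −(ħ²/2m) ∫ R*·R'' dx / ∫|R|² dx; with m = 3.6.
Differentiate x·exp(−λ·x) with the product rule; every integrand then reduces to terms xʲ·e^(−2λx) on [0, ∞), with ∫₀^∞ xʲ·e^(−2λx) dx = j!/(2λ)^(j+1).
State is unnormalized: ∫|R|² dx = 0.059905, and ∫R*·(−ħ²/2m · R'') dx = 0.021567, so ⟨T⟩ = 0.021567 / 0.059905.
⟨T⟩ = 0.36001.

0.3600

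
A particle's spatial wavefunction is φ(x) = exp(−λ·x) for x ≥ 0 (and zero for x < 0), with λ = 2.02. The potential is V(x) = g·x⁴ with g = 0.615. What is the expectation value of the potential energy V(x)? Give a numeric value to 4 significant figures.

0.05541

⟨V⟩ = ∫ V(x)·|φ|² dx / ∫|φ|² dx.
Every integrand reduces to terms xʲ·e^(−2λx) on [0, ∞); use ∫₀^∞ xʲ·e^(−2λx) dx = j!/(2λ)^(j+1).
State is unnormalized: ∫|φ|² dx = 0.24752, and ∫φ*·V(x)·φ dx = 0.013714, so ⟨V⟩ = 0.013714 / 0.24752.
⟨V⟩ = 0.055407.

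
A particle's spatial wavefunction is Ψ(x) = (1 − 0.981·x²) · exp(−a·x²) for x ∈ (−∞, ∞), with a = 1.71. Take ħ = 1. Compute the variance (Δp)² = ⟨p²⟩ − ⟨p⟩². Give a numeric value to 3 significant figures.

Compute ⟨p⟩ and ⟨p²⟩ separately; (Δp)² = ⟨p²⟩ − ⟨p⟩².
Expand each integrand as polynomial × e^(−2ax²) and use ∫x^(2j)·e^(−2ax²) dx = (2j−1)!!/(4a)^j · √(π/(2a)), odd powers → 0; here √(π/(2a)) = 0.95843. Differentiate with the product rule, d/dx e^(−ax²) = −2ax·e^(−ax²).
Normalization: ∫|Ψ|² dx = 0.74266.
⟨p⟩ = 0.0000 and ⟨p²⟩ = 3.1576.
(Δp)² = 3.1576 − (0.0000)² = 3.1576.

3.16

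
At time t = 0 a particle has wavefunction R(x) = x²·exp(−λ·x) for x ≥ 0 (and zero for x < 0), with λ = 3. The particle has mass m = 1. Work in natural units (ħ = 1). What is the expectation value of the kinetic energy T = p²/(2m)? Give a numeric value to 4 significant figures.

1.500

T = −(ħ²/2m) d²/dx², so ⟨T⟩ = −(ħ²/2m) ∫ R*·R'' dx / ∫|R|² dx; with m = 1.
Differentiate x²·exp(−λ·x) with the product rule; every integrand then reduces to terms xʲ·e^(−2λx) on [0, ∞), with ∫₀^∞ xʲ·e^(−2λx) dx = j!/(2λ)^(j+1).
State is unnormalized: ∫|R|² dx = 0.0030864, and ∫R*·(−ħ²/2m · R'') dx = 0.0046296, so ⟨T⟩ = 0.0046296 / 0.0030864.
⟨T⟩ = 1.5000.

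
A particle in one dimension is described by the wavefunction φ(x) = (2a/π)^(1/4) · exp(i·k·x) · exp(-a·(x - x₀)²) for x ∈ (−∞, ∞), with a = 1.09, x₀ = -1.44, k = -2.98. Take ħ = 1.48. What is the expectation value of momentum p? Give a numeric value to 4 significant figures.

p φ = −iħ dφ/dx; then ⟨p⟩ = ∫ φ*·(pφ) dx.
Gaussian moments (u = x − x₀): ∫u^(2j)·e^(−2au²) du = (2j−1)!!/(4a)^j · √(π/(2a)), odd powers integrate to 0; here √(π/(2a)) = 1.2005. Derivatives: φ′ = (ik − 2au)·φ, φ″ = ((ik − 2au)² − 2a)·φ; the odd-in-u pieces drop out.
⟨p⟩ = -4.4104.

-4.410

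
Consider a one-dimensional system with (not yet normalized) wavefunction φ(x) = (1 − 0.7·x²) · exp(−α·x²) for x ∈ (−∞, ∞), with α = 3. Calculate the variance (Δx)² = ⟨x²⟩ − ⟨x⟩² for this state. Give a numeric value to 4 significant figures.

0.06538

Compute ⟨x⟩ and ⟨x²⟩ separately, then (Δx)² = ⟨x²⟩ − ⟨x⟩².
Expand each integrand as polynomial × e^(−2αx²) and use ∫x^(2j)·e^(−2αx²) dx = (2j−1)!!/(4α)^j · √(π/(2α)), odd powers → 0; here √(π/(2α)) = 0.72360.
Normalization: ∫|φ|² dx = 0.64657.
⟨x⟩ = 0.0000 and ⟨x²⟩ = 0.065380.
(Δx)² = 0.065380 − (0.0000)² = 0.065380.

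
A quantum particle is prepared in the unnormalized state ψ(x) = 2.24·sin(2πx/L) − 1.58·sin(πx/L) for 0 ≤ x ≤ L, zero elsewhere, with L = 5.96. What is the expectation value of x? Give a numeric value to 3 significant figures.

⟨x⟩ = ∫ x·|ψ|² dx / ∫|ψ|² dx (integrals over the domain).
On 0 ≤ x ≤ L (j ≠ l): ∫sin²(jπx/L) dx = L/2, ∫sin(jπx/L)·sin(lπx/L) dx = 0; diagonal moments ∫x·sin²(jπx/L) dx = L²/4, ∫x²·sin²(jπx/L) dx = L³·(1/6 − 1/(4j²π²)); cross terms ∫x·sin(jπx/L)·sin(lπx/L) dx = 0 for j + l even and −4jlL²/(π²(j² − l²)²) for j + l odd, ∫x²·sin(jπx/L)·sin(lπx/L) dx = (−1)^(j+l)·4jlL³/(π²(j² − l²)²); higher powers the same way via product-to-sum and parts.
State is unnormalized: ∫|ψ|² dx = 22.392, and ∫ψ*·x·ψ dx = 89.372, so ⟨x⟩ = 89.372 / 22.392.
⟨x⟩ = 3.9913.

3.99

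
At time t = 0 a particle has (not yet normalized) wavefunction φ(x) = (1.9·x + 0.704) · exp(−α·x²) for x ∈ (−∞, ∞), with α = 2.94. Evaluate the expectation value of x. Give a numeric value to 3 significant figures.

⟨x⟩ = ∫ x·|φ|² dx / ∫|φ|² dx (integrals over the domain).
Expand each integrand as polynomial × e^(−2αx²) and use ∫x^(2j)·e^(−2αx²) dx = (2j−1)!!/(4α)^j · √(π/(2α)), odd powers → 0; here √(π/(2α)) = 0.73095.
State is unnormalized: ∫|φ|² dx = 0.58665, and ∫φ*·x·φ dx = 0.16628, so ⟨x⟩ = 0.16628 / 0.58665.
⟨x⟩ = 0.28344.

0.283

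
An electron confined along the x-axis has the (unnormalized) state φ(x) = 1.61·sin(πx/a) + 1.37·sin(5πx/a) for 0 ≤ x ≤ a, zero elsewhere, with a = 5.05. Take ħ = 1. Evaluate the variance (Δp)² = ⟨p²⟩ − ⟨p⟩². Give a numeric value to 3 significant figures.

Compute ⟨p⟩ and ⟨p²⟩ separately; (Δp)² = ⟨p²⟩ − ⟨p⟩².
d²/dx² sin(jπx/a) = −(jπ/a)²·sin(jπx/a); on 0 ≤ x ≤ a, ∫sin²(jπx/a) dx = a/2 and ∫sin(jπx/a)·sin(lπx/a) dx = 0 for j ≠ l, so only diagonal terms survive in ∫|φ|² and ∫φ·φ″; ∫φ·φ′ dx = [φ²/2] between the walls = 0.
Normalization: ∫|φ|² dx = 11.284.
⟨p⟩ = 0.0000 and ⟨p²⟩ = 4.2879.
(Δp)² = 4.2879 − (0.0000)² = 4.2879.

4.29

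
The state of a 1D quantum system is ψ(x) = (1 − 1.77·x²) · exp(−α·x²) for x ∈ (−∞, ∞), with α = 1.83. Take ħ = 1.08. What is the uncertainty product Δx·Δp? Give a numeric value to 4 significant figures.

0.7011

Δx = √(⟨x²⟩−⟨x⟩²), Δp = √(⟨p²⟩−⟨p⟩²).
Expand each integrand as polynomial × e^(−2αx²) and use ∫x^(2j)·e^(−2αx²) dx = (2j−1)!!/(4α)^j · √(π/(2α)), odd powers → 0; here √(π/(2α)) = 0.92648. Differentiate with the product rule, d/dx e^(−αx²) = −2αx·e^(−αx²).
Normalization: ∫|ψ|² dx = 0.64094.
⟨x⟩ = 0.0000, ⟨x²⟩ = 0.084166 ⇒ Δx = 0.29011.
⟨p⟩ = 0.0000, ⟨p²⟩ = 5.8404 ⇒ Δp = 2.4167.
Δx·Δp = 0.70111.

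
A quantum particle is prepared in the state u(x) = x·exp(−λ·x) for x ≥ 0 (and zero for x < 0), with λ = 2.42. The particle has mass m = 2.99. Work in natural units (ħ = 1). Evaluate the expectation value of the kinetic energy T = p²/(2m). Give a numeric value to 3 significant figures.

0.979

T = −(ħ²/2m) d²/dx², so ⟨T⟩ = −(ħ²/2m) ∫ u*·u'' dx / ∫|u|² dx; with m = 2.99.
Differentiate x·exp(−λ·x) with the product rule; every integrand then reduces to terms xʲ·e^(−2λx) on [0, ∞), with ∫₀^∞ xʲ·e^(−2λx) dx = j!/(2λ)^(j+1).
State is unnormalized: ∫|u|² dx = 0.017640, and ∫u*·(−ħ²/2m · u'') dx = 0.017275, so ⟨T⟩ = 0.017275 / 0.017640.
⟨T⟩ = 0.97933.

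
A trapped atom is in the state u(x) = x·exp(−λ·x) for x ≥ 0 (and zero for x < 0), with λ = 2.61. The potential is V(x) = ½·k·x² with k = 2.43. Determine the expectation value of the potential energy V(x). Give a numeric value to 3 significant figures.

0.535

⟨V⟩ = ∫ V(x)·|u|² dx / ∫|u|² dx.
Every integrand reduces to terms xʲ·e^(−2λx) on [0, ∞); use ∫₀^∞ xʲ·e^(−2λx) dx = j!/(2λ)^(j+1).
State is unnormalized: ∫|u|² dx = 0.014061, and ∫u*·V(x)·u dx = 0.0075238, so ⟨V⟩ = 0.0075238 / 0.014061.
⟨V⟩ = 0.53508.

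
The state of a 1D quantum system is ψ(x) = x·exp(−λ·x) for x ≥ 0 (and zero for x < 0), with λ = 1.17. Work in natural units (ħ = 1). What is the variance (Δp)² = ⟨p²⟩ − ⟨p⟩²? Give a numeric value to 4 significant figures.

1.369

Compute ⟨p⟩ and ⟨p²⟩ separately; (Δp)² = ⟨p²⟩ − ⟨p⟩².
Differentiate x·exp(−λ·x) with the product rule; every integrand then reduces to terms xʲ·e^(−2λx) on [0, ∞), with ∫₀^∞ xʲ·e^(−2λx) dx = j!/(2λ)^(j+1).
Normalization: ∫|ψ|² dx = 0.15609.
⟨p⟩ = 0.0000 and ⟨p²⟩ = 1.3689.
(Δp)² = 1.3689 − (0.0000)² = 1.3689.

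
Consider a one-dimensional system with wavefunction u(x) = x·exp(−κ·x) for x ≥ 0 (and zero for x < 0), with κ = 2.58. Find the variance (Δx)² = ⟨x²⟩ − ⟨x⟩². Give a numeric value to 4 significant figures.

Compute ⟨x⟩ and ⟨x²⟩ separately, then (Δx)² = ⟨x²⟩ − ⟨x⟩².
Every integrand reduces to terms xʲ·e^(−2κx) on [0, ∞); use ∫₀^∞ xʲ·e^(−2κx) dx = j!/(2κ)^(j+1).
Normalization: ∫|u|² dx = 0.014557.
⟨x⟩ = 0.58140 and ⟨x²⟩ = 0.45069.
(Δx)² = 0.45069 − (0.58140)² = 0.11267.

0.1127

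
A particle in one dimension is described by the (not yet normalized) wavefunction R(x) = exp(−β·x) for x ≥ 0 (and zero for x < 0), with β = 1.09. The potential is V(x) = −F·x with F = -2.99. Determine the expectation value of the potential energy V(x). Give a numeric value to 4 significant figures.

⟨V⟩ = ∫ V(x)·|R|² dx / ∫|R|² dx.
Every integrand reduces to terms xʲ·e^(−2βx) on [0, ∞); use ∫₀^∞ xʲ·e^(−2βx) dx = j!/(2β)^(j+1).
State is unnormalized: ∫|R|² dx = 0.45872, and ∫R*·V(x)·R dx = 0.62916, so ⟨V⟩ = 0.62916 / 0.45872.
⟨V⟩ = 1.3716.

1.372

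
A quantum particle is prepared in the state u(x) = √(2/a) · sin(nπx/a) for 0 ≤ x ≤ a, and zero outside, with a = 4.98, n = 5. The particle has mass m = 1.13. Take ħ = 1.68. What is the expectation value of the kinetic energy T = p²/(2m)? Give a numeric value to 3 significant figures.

T = −(ħ²/2m) d²/dx², so ⟨T⟩ = −(ħ²/2m) ∫ u*·u'' dx; with m = 1.13.
d/dx sin(nπx/a) = (nπ/a)·cos(nπx/a) and d²/dx² sin(nπx/a) = −(nπ/a)²·sin(nπx/a); on 0 ≤ x ≤ a, ∫sin²(nπx/a) dx = a/2 and ∫sin(nπx/a)·cos(nπx/a) dx = 0.
⟨T⟩ = 12.425.

12.4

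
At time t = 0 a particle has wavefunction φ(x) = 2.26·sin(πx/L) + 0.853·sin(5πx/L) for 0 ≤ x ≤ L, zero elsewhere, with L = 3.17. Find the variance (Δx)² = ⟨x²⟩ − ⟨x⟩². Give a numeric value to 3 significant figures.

Compute ⟨x⟩ and ⟨x²⟩ separately, then (Δx)² = ⟨x²⟩ − ⟨x⟩².
On 0 ≤ x ≤ L (j ≠ l): ∫sin²(jπx/L) dx = L/2, ∫sin(jπx/L)·sin(lπx/L) dx = 0; diagonal moments ∫x·sin²(jπx/L) dx = L²/4, ∫x²·sin²(jπx/L) dx = L³·(1/6 − 1/(4j²π²)); cross terms ∫x·sin(jπx/L)·sin(lπx/L) dx = 0 for j + l even and −4jlL²/(π²(j² − l²)²) for j + l odd, ∫x²·sin(jπx/L)·sin(lπx/L) dx = (−1)^(j+l)·4jlL³/(π²(j² − l²)²); higher powers the same way via product-to-sum and parts.
Normalization: ∫|φ|² dx = 9.2488.
⟨x⟩ = 1.5850 and ⟨x²⟩ = 2.9482.
(Δx)² = 2.9482 − (1.5850)² = 0.43598.

0.436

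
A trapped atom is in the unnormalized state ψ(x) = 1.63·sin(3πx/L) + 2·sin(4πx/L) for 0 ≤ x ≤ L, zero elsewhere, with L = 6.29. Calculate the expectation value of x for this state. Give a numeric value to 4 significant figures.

⟨x⟩ = ∫ x·|ψ|² dx / ∫|ψ|² dx (integrals over the domain).
On 0 ≤ x ≤ L (j ≠ l): ∫sin²(jπx/L) dx = L/2, ∫sin(jπx/L)·sin(lπx/L) dx = 0; diagonal moments ∫x·sin²(jπx/L) dx = L²/4, ∫x²·sin²(jπx/L) dx = L³·(1/6 − 1/(4j²π²)); cross terms ∫x·sin(jπx/L)·sin(lπx/L) dx = 0 for j + l even and −4jlL²/(π²(j² − l²)²) for j + l odd, ∫x²·sin(jπx/L)·sin(lπx/L) dx = (−1)^(j+l)·4jlL³/(π²(j² − l²)²); higher powers the same way via product-to-sum and parts.
State is unnormalized: ∫|ψ|² dx = 20.936, and ∫ψ*·x·ψ dx = 40.240, so ⟨x⟩ = 40.240 / 20.936.
⟨x⟩ = 1.9221.

1.922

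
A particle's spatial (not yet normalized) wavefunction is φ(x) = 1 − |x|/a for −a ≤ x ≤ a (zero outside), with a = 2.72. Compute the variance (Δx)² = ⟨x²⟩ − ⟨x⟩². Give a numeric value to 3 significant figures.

Compute ⟨x⟩ and ⟨x²⟩ separately, then (Δx)² = ⟨x²⟩ − ⟨x⟩².
φ is even, so ∫ over [−a, a] = 2∫₀ᵃ with φ = 1 − x/a there: ∫₀ᵃ (1 − x/a)² dx = a/3, ∫₀ᵃ x²(1 − x/a)² dx = a³/30, ∫₀ᵃ x⁴(1 − x/a)² dx = a⁵/105.
Normalization: ∫|φ|² dx = 1.8133.
⟨x⟩ = 0.0000 and ⟨x²⟩ = 0.73984.
(Δx)² = 0.73984 − (0.0000)² = 0.73984.

0.740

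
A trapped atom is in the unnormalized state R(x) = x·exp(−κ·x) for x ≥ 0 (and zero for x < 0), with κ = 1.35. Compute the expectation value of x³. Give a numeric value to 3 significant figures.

3.05

⟨x³⟩ = ∫ x³·|R|² dx / ∫|R|² dx (integrals over the domain).
Every integrand reduces to terms xʲ·e^(−2κx) on [0, ∞); use ∫₀^∞ xʲ·e^(−2κx) dx = j!/(2κ)^(j+1).
State is unnormalized: ∫|R|² dx = 0.10161, and ∫R*·x³·R dx = 0.30974, so ⟨x³⟩ = 0.30974 / 0.10161.
⟨x³⟩ = 3.0483.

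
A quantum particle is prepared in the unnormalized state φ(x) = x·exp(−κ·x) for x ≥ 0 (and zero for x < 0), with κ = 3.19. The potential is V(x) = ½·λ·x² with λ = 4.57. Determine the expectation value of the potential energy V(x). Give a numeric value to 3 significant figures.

⟨V⟩ = ∫ V(x)·|φ|² dx / ∫|φ|² dx.
Every integrand reduces to terms xʲ·e^(−2κx) on [0, ∞); use ∫₀^∞ xʲ·e^(−2κx) dx = j!/(2κ)^(j+1).
State is unnormalized: ∫|φ|² dx = 0.0077014, and ∫φ*·V(x)·φ dx = 0.0051879, so ⟨V⟩ = 0.0051879 / 0.0077014.
⟨V⟩ = 0.67364.

0.674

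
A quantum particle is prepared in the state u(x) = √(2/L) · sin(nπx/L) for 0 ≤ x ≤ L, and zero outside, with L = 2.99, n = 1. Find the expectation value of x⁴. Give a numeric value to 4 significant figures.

9.118

⟨x⁴⟩ = ∫ x⁴·|u|² dx (integrals over the domain).
With sin²θ = (1 − cos2θ)/2 on 0 ≤ x ≤ L: ∫sin²(nπx/L) dx = L/2, ∫x·sin²(nπx/L) dx = L²/4, ∫x²·sin²(nπx/L) dx = L³·(1/6 − 1/(4n²π²)); higher powers xᵏ the same way, integrating xᵏ·cos(2nπx/L) by parts.
⟨x⁴⟩ = 9.1177.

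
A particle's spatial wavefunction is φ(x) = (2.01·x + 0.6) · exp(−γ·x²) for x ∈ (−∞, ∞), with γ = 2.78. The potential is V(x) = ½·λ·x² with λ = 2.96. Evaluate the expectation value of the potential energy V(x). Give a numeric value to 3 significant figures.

0.267

⟨V⟩ = ∫ V(x)·|φ|² dx / ∫|φ|² dx.
Expand each integrand as polynomial × e^(−2γx²) and use ∫x^(2j)·e^(−2γx²) dx = (2j−1)!!/(4γ)^j · √(π/(2γ)), odd powers → 0; here √(π/(2γ)) = 0.75169.
State is unnormalized: ∫|φ|² dx = 0.54371, and ∫φ*·V(x)·φ dx = 0.14506, so ⟨V⟩ = 0.14506 / 0.54371.
⟨V⟩ = 0.26680.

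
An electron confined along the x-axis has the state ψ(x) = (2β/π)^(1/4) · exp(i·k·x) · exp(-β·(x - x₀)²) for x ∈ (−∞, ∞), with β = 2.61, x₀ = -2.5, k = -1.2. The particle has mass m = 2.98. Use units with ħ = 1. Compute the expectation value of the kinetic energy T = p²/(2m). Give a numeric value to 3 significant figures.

T = −(ħ²/2m) d²/dx², so ⟨T⟩ = −(ħ²/2m) ∫ ψ*·ψ'' dx; with m = 2.98.
Gaussian moments (u = x − x₀): ∫u^(2j)·e^(−2βu²) du = (2j−1)!!/(4β)^j · √(π/(2β)), odd powers integrate to 0; here √(π/(2β)) = 0.77578. Derivatives: ψ′ = (ik − 2βu)·ψ, ψ″ = ((ik − 2βu)² − 2β)·ψ; the odd-in-u pieces drop out.
⟨T⟩ = 0.67953.

0.680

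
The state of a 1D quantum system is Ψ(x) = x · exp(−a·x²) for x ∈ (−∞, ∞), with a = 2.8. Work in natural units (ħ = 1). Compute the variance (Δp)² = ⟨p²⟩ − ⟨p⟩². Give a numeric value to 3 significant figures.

Compute ⟨p⟩ and ⟨p²⟩ separately; (Δp)² = ⟨p²⟩ − ⟨p⟩².
Expand each integrand as polynomial × e^(−2ax²) and use ∫x^(2j)·e^(−2ax²) dx = (2j−1)!!/(4a)^j · √(π/(2a)), odd powers → 0; here √(π/(2a)) = 0.74900. Differentiate with the product rule, d/dx e^(−ax²) = −2ax·e^(−ax²).
Normalization: ∫|Ψ|² dx = 0.066875.
⟨p⟩ = 0.0000 and ⟨p²⟩ = 8.4000.
(Δp)² = 8.4000 − (0.0000)² = 8.4000.

8.40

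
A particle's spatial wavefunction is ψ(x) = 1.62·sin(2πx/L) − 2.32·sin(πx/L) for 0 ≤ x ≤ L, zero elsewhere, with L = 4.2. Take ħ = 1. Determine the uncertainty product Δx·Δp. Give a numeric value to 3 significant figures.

0.569

Δx = √(⟨x²⟩−⟨x⟩²), Δp = √(⟨p²⟩−⟨p⟩²).
On 0 ≤ x ≤ L (j ≠ l): ∫sin²(jπx/L) dx = L/2, ∫sin(jπx/L)·sin(lπx/L) dx = 0; diagonal moments ∫x·sin²(jπx/L) dx = L²/4, ∫x²·sin²(jπx/L) dx = L³·(1/6 − 1/(4j²π²)); cross terms ∫x·sin(jπx/L)·sin(lπx/L) dx = 0 for j + l even and −4jlL²/(π²(j² − l²)²) for j + l odd, ∫x²·sin(jπx/L)·sin(lπx/L) dx = (−1)^(j+l)·4jlL³/(π²(j² − l²)²); higher powers the same way via product-to-sum and parts. d²/dx² sin(jπx/L) = −(jπ/L)²·sin(jπx/L); on 0 ≤ x ≤ L, ∫sin²(jπx/L) dx = L/2 and ∫sin(jπx/L)·sin(lπx/L) dx = 0 for j ≠ l, so only diagonal terms survive in ∫|ψ|² and ∫ψ·ψ″; ∫ψ·ψ′ dx = [ψ²/2] between the walls = 0.
Normalization: ∫|ψ|² dx = 16.814.
⟨x⟩ = 2.8102, ⟨x²⟩ = 8.1890 ⇒ Δx = 0.54000.
⟨p⟩ = 0.0000, ⟨p²⟩ = 1.1097 ⇒ Δp = 1.0534.
Δx·Δp = 0.56884.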